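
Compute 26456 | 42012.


0b110011101011000 | 0b1010010000011100 = 0b1110011101011100 = 59228

59228


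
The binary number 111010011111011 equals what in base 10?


111010011111011 in decimal = 29947

29947


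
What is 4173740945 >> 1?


0b11111000110001100011101110010001 >> 1 = 0b1111100011000110001110111001000 = 2086870472

2086870472


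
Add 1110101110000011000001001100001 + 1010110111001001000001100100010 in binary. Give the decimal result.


1110101110000011000001001100001 + 1010110111001001000001100100010 = 11001100101001100000010110000011 = 3433432451

3433432451


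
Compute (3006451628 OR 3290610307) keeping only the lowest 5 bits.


Step 1: 3006451628 | 3290610307 = 4147314607
Step 2: 4147314607 & 31 = 15

15


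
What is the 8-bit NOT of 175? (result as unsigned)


~0b10101111 = 0b1010000 = 80 (8-bit unsigned)

80


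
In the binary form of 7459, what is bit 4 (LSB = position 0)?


0b1110100100011, position 4 = 0

0


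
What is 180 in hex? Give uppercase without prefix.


180 = B4 hex

B4


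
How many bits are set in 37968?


0b1001010001010000 has 5 set bits

5


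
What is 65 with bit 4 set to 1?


65 | (1 << 4) = 65 | 16 = 81

81


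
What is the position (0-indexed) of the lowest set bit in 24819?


0b110000011110011. Lowest set bit at position 0

0


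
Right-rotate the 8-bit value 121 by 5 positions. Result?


Rotate 0b1111001 right by 5 (8-bit) = 0b11001011 = 203

203


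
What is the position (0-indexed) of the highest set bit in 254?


0b11111110. Highest set bit at position 7

7


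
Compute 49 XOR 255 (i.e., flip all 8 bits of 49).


49 ^ 255 = 206

206


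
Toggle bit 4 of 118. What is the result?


118 ^ (1 << 4) = 118 ^ 16 = 102

102


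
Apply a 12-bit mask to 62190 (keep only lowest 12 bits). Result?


62190 & 4095 = 750

750


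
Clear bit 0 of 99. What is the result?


99 & ~(1 << 0) = 98

98


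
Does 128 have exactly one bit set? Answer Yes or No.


0b10000000. Only one bit set => Yes

Yes


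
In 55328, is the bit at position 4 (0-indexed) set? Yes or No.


0b1101100000100000, bit 4 = 0. No

No


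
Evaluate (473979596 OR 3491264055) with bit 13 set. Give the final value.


Step 1: 473979596 | 3491264055 = 3696787199
Step 2: 3696787199 | (1 << 13) = 3696787199 | 8192 = 3696787199

3696787199


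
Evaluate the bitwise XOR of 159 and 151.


0b10011111 ^ 0b10010111 = 0b1000 = 8

8


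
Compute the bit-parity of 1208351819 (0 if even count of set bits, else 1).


0b1001000000001011111110001001011 has 14 ones => parity 0

0


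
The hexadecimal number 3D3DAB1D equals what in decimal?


3D3DAB1D hex = 1027451677 decimal

1027451677


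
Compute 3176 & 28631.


0b110001101000 & 0b110111111010111 = 0b110001000000 = 3136

3136


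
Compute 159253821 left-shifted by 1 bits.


0b1001011111100000010100111101 << 1 = 0b10010111111000000101001111010 = 318507642

318507642


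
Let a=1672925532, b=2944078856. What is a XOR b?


1672925532 ^ 2944078856 = 3436037460

3436037460


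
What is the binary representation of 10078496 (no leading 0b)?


10078496 = 100110011100100100100000 in binary

100110011100100100100000


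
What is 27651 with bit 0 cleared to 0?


27651 & ~(1 << 0) = 27650

27650


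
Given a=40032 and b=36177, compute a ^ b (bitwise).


40032 ^ 36177 = 4401

4401


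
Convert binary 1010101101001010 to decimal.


1010101101001010 in decimal = 43850

43850


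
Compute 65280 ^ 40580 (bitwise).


0b1111111100000000 ^ 0b1001111010000100 = 0b110000110000100 = 24964

24964


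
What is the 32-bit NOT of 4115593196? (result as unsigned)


~0b11110101010011101111011111101100 = 0b1010101100010000100000010011 = 179374099 (32-bit unsigned)

179374099


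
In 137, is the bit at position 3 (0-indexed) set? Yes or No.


0b10001001, bit 3 = 1. Yes

Yes


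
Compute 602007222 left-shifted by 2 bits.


0b100011111000011110011010110110 << 2 = 0b10001111100001111001101011011000 = 2408028888

2408028888


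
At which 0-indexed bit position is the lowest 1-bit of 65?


0b1000001. Lowest set bit at position 0

0


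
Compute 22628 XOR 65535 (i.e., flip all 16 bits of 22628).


22628 ^ 65535 = 42907

42907


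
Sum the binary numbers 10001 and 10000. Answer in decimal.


10001 + 10000 = 100001 = 33

33


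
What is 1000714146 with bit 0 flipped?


1000714146 ^ (1 << 0) = 1000714146 ^ 1 = 1000714147

1000714147


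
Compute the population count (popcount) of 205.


0b11001101 has 5 set bits

5


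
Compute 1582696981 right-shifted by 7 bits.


0b1011110010101100000101000010101 >> 7 = 0b101111001010110000010100 = 12364820

12364820


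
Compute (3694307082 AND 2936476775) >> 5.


Step 1: 3694307082 & 2936476775 = 2348942338
Step 2: 2348942338 >> 5 = 73404448

73404448


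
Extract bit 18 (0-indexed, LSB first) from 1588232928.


0b1011110101010101000001011100000, position 18 = 0

0


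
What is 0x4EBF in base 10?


4EBF hex = 20159 decimal

20159


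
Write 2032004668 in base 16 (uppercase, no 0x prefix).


2032004668 = 791DEE3C hex

791DEE3C


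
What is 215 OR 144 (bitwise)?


0b11010111 | 0b10010000 = 0b11010111 = 215

215


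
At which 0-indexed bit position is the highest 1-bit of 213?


0b11010101. Highest set bit at position 7

7


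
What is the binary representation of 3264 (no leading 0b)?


3264 = 110011000000 in binary

110011000000


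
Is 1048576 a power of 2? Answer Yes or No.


0b100000000000000000000. Only one bit set => Yes

Yes


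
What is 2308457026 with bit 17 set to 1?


2308457026 | (1 << 17) = 2308457026 | 131072 = 2308588098

2308588098


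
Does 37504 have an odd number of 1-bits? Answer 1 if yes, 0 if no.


0b1001001010000000 has 4 ones => parity 0

0


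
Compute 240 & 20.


0b11110000 & 0b10100 = 0b10000 = 16

16


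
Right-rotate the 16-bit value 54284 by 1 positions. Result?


Rotate 0b1101010000001100 right by 1 (16-bit) = 0b110101000000110 = 27142

27142


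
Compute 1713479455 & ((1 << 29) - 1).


1713479455 & 536870911 = 102866719

102866719


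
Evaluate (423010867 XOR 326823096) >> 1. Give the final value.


Step 1: 423010867 ^ 326823096 = 172773003
Step 2: 172773003 >> 1 = 86386501

86386501


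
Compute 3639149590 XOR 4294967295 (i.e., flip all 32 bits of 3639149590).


3639149590 ^ 4294967295 = 655817705

655817705


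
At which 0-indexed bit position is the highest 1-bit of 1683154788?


0b1100100010100101110011101100100. Highest set bit at position 30

30


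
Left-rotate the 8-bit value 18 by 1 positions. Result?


Rotate 0b10010 left by 1 (8-bit) = 0b100100 = 36

36


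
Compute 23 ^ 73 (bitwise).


0b10111 ^ 0b1001001 = 0b1011110 = 94

94


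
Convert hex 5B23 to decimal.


5B23 hex = 23331 decimal

23331


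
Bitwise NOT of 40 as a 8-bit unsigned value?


~0b101000 = 0b11010111 = 215 (8-bit unsigned)

215


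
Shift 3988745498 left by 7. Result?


0b11101101101111110110110100011010 << 7 = 0b111011011011111101101101000110100000000 = 510559423744

510559423744


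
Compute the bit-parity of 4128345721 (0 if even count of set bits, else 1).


0b11110110000100011000111001111001 has 17 ones => parity 1

1


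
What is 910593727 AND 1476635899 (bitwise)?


0b110110010001101000111010111111 & 0b1011000000000111010110011111011 = 0b10000000000101000110010111011 = 268602555

268602555


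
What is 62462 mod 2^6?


62462 & 63 = 62

62


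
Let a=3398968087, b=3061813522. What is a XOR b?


3398968087 ^ 3061813522 = 2095559173

2095559173


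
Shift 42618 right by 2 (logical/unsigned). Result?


0b1010011001111010 >> 2 = 0b10100110011110 = 10654

10654


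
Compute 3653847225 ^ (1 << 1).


3653847225 ^ (1 << 1) = 3653847225 ^ 2 = 3653847227

3653847227


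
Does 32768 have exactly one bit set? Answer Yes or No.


0b1000000000000000. Only one bit set => Yes

Yes


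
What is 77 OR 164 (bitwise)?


0b1001101 | 0b10100100 = 0b11101101 = 237

237


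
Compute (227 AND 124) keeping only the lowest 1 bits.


Step 1: 227 & 124 = 96
Step 2: 96 & 1 = 0

0


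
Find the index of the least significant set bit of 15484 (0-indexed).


0b11110001111100. Lowest set bit at position 2

2


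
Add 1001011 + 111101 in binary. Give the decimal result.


1001011 + 111101 = 10001000 = 136

136


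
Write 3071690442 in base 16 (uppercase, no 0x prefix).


3071690442 = B71646CA hex

B71646CA


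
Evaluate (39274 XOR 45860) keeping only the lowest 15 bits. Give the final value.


Step 1: 39274 ^ 45860 = 10830
Step 2: 10830 & 32767 = 10830

10830


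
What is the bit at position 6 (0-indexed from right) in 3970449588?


0b11101100101010000100000010110100, position 6 = 0

0


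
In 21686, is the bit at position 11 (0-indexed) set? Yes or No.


0b101010010110110, bit 11 = 0. No

No


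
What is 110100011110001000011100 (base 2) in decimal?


110100011110001000011100 in decimal = 13754908

13754908


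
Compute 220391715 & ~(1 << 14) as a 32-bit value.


220391715 & ~(1 << 14) = 220375331

220375331


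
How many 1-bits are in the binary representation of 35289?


0b1000100111011001 has 8 set bits

8


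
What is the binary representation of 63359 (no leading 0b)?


63359 = 1111011101111111 in binary

1111011101111111


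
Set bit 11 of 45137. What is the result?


45137 | (1 << 11) = 45137 | 2048 = 47185

47185


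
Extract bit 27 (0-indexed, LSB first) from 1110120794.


0b1000010001010110001100101011010, position 27 = 0

0


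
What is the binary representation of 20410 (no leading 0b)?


20410 = 100111110111010 in binary

100111110111010


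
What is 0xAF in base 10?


AF hex = 175 decimal

175


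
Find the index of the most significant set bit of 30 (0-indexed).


0b11110. Highest set bit at position 4

4


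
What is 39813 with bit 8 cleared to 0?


39813 & ~(1 << 8) = 39557

39557


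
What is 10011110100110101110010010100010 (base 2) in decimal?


10011110100110101110010010100010 in decimal = 2660951202

2660951202


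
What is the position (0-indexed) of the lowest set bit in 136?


0b10001000. Lowest set bit at position 3

3


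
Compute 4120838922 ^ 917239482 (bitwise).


0b11110101100111110000001100001010 ^ 0b110110101010111111011010111010 = 0b11000011001101001111010110110000 = 3275027888

3275027888


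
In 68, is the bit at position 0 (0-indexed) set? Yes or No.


0b1000100, bit 0 = 0. No

No


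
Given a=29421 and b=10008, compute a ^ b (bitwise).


29421 ^ 10008 = 22005

22005


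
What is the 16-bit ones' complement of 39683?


39683 ^ 65535 = 25852

25852


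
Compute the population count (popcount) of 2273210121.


0b10000111011111100110111100001001 has 18 set bits

18


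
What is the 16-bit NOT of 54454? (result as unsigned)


~0b1101010010110110 = 0b10101101001001 = 11081 (16-bit unsigned)

11081


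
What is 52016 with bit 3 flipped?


52016 ^ (1 << 3) = 52016 ^ 8 = 52024

52024


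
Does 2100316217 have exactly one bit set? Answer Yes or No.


0b1111101001100000100100000111001. Multiple bits set => No

No


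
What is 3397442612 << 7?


0b11001010100000001101110000110100 << 7 = 0b110010101000000011011100001101000000000 = 434872654336

434872654336


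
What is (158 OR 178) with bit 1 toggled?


Step 1: 158 | 178 = 190
Step 2: 190 ^ (1 << 1) = 190 ^ 2 = 188

188


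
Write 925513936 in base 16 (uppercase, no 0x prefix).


925513936 = 372A38D0 hex

372A38D0


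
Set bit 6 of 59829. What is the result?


59829 | (1 << 6) = 59829 | 64 = 59893

59893


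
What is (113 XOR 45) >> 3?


Step 1: 113 ^ 45 = 92
Step 2: 92 >> 3 = 11

11


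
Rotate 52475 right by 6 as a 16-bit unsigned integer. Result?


Rotate 0b1100110011111011 right by 6 (16-bit) = 0b1110111100110011 = 61235

61235


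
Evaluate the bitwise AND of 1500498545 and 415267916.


0b1011001011011111100101001110001 & 0b11000110000000111110001001100 = 0b11000010000000100100001000000 = 406865984

406865984


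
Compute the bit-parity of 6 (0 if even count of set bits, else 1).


0b110 has 2 ones => parity 0

0


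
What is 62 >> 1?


0b111110 >> 1 = 0b11111 = 31

31


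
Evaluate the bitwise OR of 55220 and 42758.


0b1101011110110100 | 0b1010011100000110 = 0b1111011110110110 = 63414

63414


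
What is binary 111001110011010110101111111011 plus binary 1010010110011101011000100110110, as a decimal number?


111001110011010110101111111011 + 1010010110011101011000100110110 = 10001100100111000001110100110001 = 2359041329

2359041329


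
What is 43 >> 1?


0b101011 >> 1 = 0b10101 = 21

21


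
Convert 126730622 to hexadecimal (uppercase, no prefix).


126730622 = 78DC17E hex

78DC17E


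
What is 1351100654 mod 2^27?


1351100654 & 134217727 = 8923374

8923374


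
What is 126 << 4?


0b1111110 << 4 = 0b11111100000 = 2016

2016


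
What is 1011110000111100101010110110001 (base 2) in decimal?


1011110000111100101010110110001 in decimal = 1579046321

1579046321


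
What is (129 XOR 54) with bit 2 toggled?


Step 1: 129 ^ 54 = 183
Step 2: 183 ^ (1 << 2) = 183 ^ 4 = 179

179


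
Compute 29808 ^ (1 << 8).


29808 ^ (1 << 8) = 29808 ^ 256 = 30064

30064


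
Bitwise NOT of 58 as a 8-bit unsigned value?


~0b111010 = 0b11000101 = 197 (8-bit unsigned)

197


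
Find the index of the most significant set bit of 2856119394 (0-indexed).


0b10101010001111001110110001100010. Highest set bit at position 31

31


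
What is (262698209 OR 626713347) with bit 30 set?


Step 1: 262698209 | 626713347 = 804976611
Step 2: 804976611 | (1 << 30) = 804976611 | 1073741824 = 1878718435

1878718435


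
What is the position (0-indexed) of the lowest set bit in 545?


0b1000100001. Lowest set bit at position 0

0


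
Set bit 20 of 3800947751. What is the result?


3800947751 | (1 << 20) = 3800947751 | 1048576 = 3801996327

3801996327


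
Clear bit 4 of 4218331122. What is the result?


4218331122 & ~(1 << 4) = 4218331106

4218331106


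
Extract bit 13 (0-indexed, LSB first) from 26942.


0b110100100111110, position 13 = 1

1


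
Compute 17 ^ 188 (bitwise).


0b10001 ^ 0b10111100 = 0b10101101 = 173

173


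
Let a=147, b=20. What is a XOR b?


147 ^ 20 = 135

135


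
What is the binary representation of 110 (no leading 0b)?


110 = 1101110 in binary

1101110


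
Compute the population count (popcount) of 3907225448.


0b11101000111000111000011101101000 has 16 set bits

16


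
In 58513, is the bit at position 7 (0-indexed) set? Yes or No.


0b1110010010010001, bit 7 = 1. Yes

Yes


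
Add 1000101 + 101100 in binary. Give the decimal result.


1000101 + 101100 = 1110001 = 113

113


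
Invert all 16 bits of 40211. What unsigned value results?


40211 ^ 65535 = 25324

25324


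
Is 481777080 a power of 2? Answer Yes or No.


0b11100101101110101010110111000. Multiple bits set => No

No


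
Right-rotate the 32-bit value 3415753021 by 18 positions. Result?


Rotate 0b11001011100110000100000100111101 right by 18 (32-bit) = 0b10000010011110111001011100110 = 273642214

273642214


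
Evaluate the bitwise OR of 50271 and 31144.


0b1100010001011111 | 0b111100110101000 = 0b1111110111111111 = 65023

65023


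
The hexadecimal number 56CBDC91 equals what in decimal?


56CBDC91 hex = 1456200849 decimal

1456200849


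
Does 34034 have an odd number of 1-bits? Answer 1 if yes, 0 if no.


0b1000010011110010 has 7 ones => parity 1

1


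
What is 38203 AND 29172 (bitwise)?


0b1001010100111011 & 0b111000111110100 = 0b1000100110000 = 4400

4400


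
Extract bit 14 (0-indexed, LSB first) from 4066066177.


0b11110010010110110011111100000001, position 14 = 0

0


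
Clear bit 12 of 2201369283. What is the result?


2201369283 & ~(1 << 12) = 2201365187

2201365187


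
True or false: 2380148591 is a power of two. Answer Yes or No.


0b10001101110111100010111101101111. Multiple bits set => No

No


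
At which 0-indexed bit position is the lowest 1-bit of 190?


0b10111110. Lowest set bit at position 1

1


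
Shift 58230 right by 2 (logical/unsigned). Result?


0b1110001101110110 >> 2 = 0b11100011011101 = 14557

14557


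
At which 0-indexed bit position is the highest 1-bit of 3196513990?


0b10111110100001101110111011000110. Highest set bit at position 31

31


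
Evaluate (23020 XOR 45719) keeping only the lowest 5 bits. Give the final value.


Step 1: 23020 ^ 45719 = 60283
Step 2: 60283 & 31 = 27

27


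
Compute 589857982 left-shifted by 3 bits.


0b100011001010001000010010111110 << 3 = 0b100011001010001000010010111110000 = 4718863856

4718863856


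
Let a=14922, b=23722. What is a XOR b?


14922 ^ 23722 = 26336

26336


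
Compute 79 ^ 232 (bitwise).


0b1001111 ^ 0b11101000 = 0b10100111 = 167

167


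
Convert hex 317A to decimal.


317A hex = 12666 decimal

12666


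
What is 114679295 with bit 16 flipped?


114679295 ^ (1 << 16) = 114679295 ^ 65536 = 114613759

114613759


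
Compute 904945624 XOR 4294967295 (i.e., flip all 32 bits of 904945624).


904945624 ^ 4294967295 = 3390021671

3390021671


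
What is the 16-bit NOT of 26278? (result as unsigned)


~0b110011010100110 = 0b1001100101011001 = 39257 (16-bit unsigned)

39257


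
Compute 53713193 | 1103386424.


0b11001100111001100100101001 | 0b1000001110001000101011100111000 = 0b1000011111101111101111100111001 = 1140318009

1140318009


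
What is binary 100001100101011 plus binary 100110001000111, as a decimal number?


100001100101011 + 100110001000111 = 1000111101110010 = 36722

36722


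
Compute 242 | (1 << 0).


242 | (1 << 0) = 242 | 1 = 243

243


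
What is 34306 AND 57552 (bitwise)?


0b1000011000000010 & 0b1110000011010000 = 0b1000000000000000 = 32768

32768


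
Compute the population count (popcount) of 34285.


0b1000010111101101 has 9 set bits

9


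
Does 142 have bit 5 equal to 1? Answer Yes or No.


0b10001110, bit 5 = 0. No

No


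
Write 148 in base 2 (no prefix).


148 = 10010100 in binary

10010100


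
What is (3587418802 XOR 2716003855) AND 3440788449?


Step 1: 3587418802 ^ 2716003855 = 1949385917
Step 2: 1949385917 & 3440788449 = 1141915809

1141915809


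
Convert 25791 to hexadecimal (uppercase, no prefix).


25791 = 64BF hex

64BF


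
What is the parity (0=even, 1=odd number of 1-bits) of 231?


0b11100111 has 6 ones => parity 0

0


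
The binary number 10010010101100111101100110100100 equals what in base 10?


10010010101100111101100110100100 in decimal = 2461260196

2461260196


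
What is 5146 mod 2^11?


5146 & 2047 = 1050

1050


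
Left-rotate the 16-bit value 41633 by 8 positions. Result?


Rotate 0b1010001010100001 left by 8 (16-bit) = 0b1010000110100010 = 41378

41378


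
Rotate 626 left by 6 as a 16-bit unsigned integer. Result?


Rotate 0b1001110010 left by 6 (16-bit) = 0b1001110010000000 = 40064

40064


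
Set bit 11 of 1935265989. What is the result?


1935265989 | (1 << 11) = 1935265989 | 2048 = 1935268037

1935268037


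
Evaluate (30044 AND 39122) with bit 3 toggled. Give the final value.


Step 1: 30044 & 39122 = 4176
Step 2: 4176 ^ (1 << 3) = 4176 ^ 8 = 4184

4184


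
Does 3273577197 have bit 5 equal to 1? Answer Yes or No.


0b11000011000111101101001011101101, bit 5 = 1. Yes

Yes


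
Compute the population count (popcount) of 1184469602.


0b1000110100110011001001001100010 has 13 set bits

13


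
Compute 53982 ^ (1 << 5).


53982 ^ (1 << 5) = 53982 ^ 32 = 54014

54014


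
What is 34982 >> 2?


0b1000100010100110 >> 2 = 0b10001000101001 = 8745

8745


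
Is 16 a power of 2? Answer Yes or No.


0b10000. Only one bit set => Yes

Yes


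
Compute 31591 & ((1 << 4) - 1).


31591 & 15 = 7

7


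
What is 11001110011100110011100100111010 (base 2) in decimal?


11001110011100110011100100111010 in decimal = 3463657786

3463657786


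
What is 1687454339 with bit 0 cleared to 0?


1687454339 & ~(1 << 0) = 1687454338

1687454338


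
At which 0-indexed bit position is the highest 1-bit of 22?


0b10110. Highest set bit at position 4

4


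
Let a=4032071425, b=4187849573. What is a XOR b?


4032071425 ^ 4187849573 = 164168804

164168804


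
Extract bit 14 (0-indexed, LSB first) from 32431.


0b111111010101111, position 14 = 1

1


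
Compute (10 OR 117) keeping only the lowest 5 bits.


Step 1: 10 | 117 = 127
Step 2: 127 & 31 = 31

31


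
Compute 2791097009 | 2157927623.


0b10100110010111001100001010110001 | 0b10000000100111110101110011000111 = 0b10100110110111111101111011110111 = 2799689463

2799689463


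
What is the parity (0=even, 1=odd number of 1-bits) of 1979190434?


0b1110101111110000000110010100010 has 15 ones => parity 1

1


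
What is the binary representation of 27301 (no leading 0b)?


27301 = 110101010100101 in binary

110101010100101


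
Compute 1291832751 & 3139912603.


0b1001100111111111100110110101111 & 0b10111011001001110100001110011011 = 0b1000001001110100000110001011 = 136790411

136790411


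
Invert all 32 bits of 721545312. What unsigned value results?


721545312 ^ 4294967295 = 3573421983

3573421983


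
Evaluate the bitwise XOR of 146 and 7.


0b10010010 ^ 0b111 = 0b10010101 = 149

149


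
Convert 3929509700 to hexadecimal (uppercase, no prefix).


3929509700 = EA378F44 hex

EA378F44


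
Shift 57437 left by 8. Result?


0b1110000001011101 << 8 = 0b111000000101110100000000 = 14703872

14703872


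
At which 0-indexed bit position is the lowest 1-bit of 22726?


0b101100011000110. Lowest set bit at position 1

1


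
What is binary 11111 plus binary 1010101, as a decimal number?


11111 + 1010101 = 1110100 = 116

116


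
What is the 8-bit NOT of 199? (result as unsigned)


~0b11000111 = 0b111000 = 56 (8-bit unsigned)

56


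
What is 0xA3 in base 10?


A3 hex = 163 decimal

163


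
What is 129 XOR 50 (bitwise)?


0b10000001 ^ 0b110010 = 0b10110011 = 179

179


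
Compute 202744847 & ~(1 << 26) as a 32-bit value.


202744847 & ~(1 << 26) = 135635983

135635983


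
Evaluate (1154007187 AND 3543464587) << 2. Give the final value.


Step 1: 1154007187 & 3543464587 = 1073791107
Step 2: 1073791107 << 2 = 4295164428

4295164428


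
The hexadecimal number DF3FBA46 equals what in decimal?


DF3FBA46 hex = 3745495622 decimal

3745495622


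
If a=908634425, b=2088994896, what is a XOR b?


908634425 ^ 2088994896 = 1252729193

1252729193


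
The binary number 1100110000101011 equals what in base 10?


1100110000101011 in decimal = 52267

52267


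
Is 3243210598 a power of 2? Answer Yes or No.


0b11000001010011110111011101100110. Multiple bits set => No

No


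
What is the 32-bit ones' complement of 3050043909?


3050043909 ^ 4294967295 = 1244923386

1244923386


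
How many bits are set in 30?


0b11110 has 4 set bits

4


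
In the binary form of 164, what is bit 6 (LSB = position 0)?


0b10100100, position 6 = 0

0


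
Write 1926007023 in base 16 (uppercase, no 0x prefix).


1926007023 = 72CC88EF hex

72CC88EF


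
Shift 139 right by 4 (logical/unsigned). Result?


0b10001011 >> 4 = 0b1000 = 8

8


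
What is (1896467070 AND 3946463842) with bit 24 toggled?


Step 1: 1896467070 & 3946463842 = 1627931234
Step 2: 1627931234 ^ (1 << 24) = 1627931234 ^ 16777216 = 1611154018

1611154018


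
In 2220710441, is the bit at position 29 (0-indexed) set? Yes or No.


0b10000100010111010101101000101001, bit 29 = 0. No

No


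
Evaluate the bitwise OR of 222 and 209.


0b11011110 | 0b11010001 = 0b11011111 = 223

223


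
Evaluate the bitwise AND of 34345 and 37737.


0b1000011000101001 & 0b1001001101101001 = 0b1000001000101001 = 33321

33321


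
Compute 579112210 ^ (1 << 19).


579112210 ^ (1 << 19) = 579112210 ^ 524288 = 579636498

579636498


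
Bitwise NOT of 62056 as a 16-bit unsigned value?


~0b1111001001101000 = 0b110110010111 = 3479 (16-bit unsigned)

3479


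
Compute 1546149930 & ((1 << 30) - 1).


1546149930 & 1073741823 = 472408106

472408106


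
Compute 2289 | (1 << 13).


2289 | (1 << 13) = 2289 | 8192 = 10481

10481


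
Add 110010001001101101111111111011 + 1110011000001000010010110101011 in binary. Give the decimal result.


110010001001101101111111111011 + 1110011000001000010010110101011 = 10100101001010110000010110100110 = 2771060134

2771060134


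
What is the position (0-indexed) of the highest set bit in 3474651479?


0b11001111000110101111100101010111. Highest set bit at position 31

31


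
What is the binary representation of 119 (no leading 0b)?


119 = 1110111 in binary

1110111


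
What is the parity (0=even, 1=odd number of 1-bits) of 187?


0b10111011 has 6 ones => parity 0

0


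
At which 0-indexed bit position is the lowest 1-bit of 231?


0b11100111. Lowest set bit at position 0

0


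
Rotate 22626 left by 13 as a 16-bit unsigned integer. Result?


Rotate 0b101100001100010 left by 13 (16-bit) = 0b100101100001100 = 19212

19212


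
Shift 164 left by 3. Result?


0b10100100 << 3 = 0b10100100000 = 1312

1312


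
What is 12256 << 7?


0b10111111100000 << 7 = 0b101111111000000000000 = 1568768

1568768


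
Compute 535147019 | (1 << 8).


535147019 | (1 << 8) = 535147019 | 256 = 535147275

535147275


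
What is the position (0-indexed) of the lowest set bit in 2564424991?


0b10011000110110100000010100011111. Lowest set bit at position 0

0


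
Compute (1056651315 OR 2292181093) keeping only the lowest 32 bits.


Step 1: 1056651315 | 2292181093 = 3204446327
Step 2: 3204446327 & 4294967295 = 3204446327

3204446327


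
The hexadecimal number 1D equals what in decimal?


1D hex = 29 decimal

29


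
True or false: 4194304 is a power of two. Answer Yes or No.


0b10000000000000000000000. Only one bit set => Yes

Yes


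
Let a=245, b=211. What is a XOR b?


245 ^ 211 = 38

38


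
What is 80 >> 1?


0b1010000 >> 1 = 0b101000 = 40

40


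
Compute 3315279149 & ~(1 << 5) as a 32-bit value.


3315279149 & ~(1 << 5) = 3315279117

3315279117


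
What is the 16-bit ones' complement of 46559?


46559 ^ 65535 = 18976

18976


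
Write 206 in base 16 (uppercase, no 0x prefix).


206 = CE hex

CE


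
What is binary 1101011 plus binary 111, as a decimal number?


1101011 + 111 = 1110010 = 114

114


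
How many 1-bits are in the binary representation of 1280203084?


0b1001100010011100101100101001100 has 14 set bits

14


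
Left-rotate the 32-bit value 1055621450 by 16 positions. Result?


Rotate 0b111110111010111000000101001010 left by 16 (32-bit) = 0b10000001010010100011111011101011 = 2169126635

2169126635


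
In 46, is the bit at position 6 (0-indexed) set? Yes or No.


0b101110, bit 6 = 0. No

No


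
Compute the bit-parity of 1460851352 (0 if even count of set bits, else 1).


0b1010111000100101101001010011000 has 14 ones => parity 0

0


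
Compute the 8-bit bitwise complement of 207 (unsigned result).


~0b11001111 = 0b110000 = 48 (8-bit unsigned)

48


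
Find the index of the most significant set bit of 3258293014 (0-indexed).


0b11000010001101011001101100010110. Highest set bit at position 31

31


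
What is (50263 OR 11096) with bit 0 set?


Step 1: 50263 | 11096 = 61279
Step 2: 61279 | (1 << 0) = 61279 | 1 = 61279

61279


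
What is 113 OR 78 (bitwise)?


0b1110001 | 0b1001110 = 0b1111111 = 127

127


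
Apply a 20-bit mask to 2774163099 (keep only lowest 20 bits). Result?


2774163099 & 1048575 = 679579

679579


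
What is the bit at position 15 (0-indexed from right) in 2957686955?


0b10110000010010101011100010101011, position 15 = 1

1


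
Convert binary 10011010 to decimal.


10011010 in decimal = 154

154


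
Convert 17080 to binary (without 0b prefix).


17080 = 100001010111000 in binary

100001010111000


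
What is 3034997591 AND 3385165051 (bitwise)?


0b10110100111001100110001101010111 & 0b11001001110001011000010011111011 = 0b10000000110001000000000001010011 = 2160328787

2160328787


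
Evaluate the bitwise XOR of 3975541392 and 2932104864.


0b11101100111101011111001010010000 ^ 0b10101110110001000101111010100000 = 0b1000010001100011010110000110000 = 1110551600

1110551600


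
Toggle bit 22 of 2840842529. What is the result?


2840842529 ^ (1 << 22) = 2840842529 ^ 4194304 = 2836648225

2836648225


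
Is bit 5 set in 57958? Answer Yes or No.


0b1110001001100110, bit 5 = 1. Yes

Yes


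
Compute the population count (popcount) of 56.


0b111000 has 3 set bits

3


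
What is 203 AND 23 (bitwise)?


0b11001011 & 0b10111 = 0b11 = 3

3


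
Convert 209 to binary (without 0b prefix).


209 = 11010001 in binary

11010001


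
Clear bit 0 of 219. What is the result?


219 & ~(1 << 0) = 218

218


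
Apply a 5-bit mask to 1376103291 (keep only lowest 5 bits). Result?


1376103291 & 31 = 27

27


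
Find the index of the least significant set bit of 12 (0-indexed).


0b1100. Lowest set bit at position 2

2


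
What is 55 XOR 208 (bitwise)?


0b110111 ^ 0b11010000 = 0b11100111 = 231

231


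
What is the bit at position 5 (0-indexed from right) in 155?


0b10011011, position 5 = 0

0


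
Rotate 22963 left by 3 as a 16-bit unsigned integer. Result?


Rotate 0b101100110110011 left by 3 (16-bit) = 0b1100110110011010 = 52634

52634


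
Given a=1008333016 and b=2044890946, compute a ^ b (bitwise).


1008333016 ^ 2044890946 = 1174110106

1174110106


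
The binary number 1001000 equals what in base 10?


1001000 in decimal = 72

72


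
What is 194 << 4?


0b11000010 << 4 = 0b110000100000 = 3104

3104


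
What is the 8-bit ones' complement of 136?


136 ^ 255 = 119

119


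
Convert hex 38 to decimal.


38 hex = 56 decimal

56


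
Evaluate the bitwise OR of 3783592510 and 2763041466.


0b11100001100001010000101000111110 | 0b10100100101100001010101010111010 = 0b11100101101101011010101010111110 = 3853888190

3853888190


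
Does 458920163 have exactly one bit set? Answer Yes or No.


0b11011010110101001000011100011. Multiple bits set => No

No


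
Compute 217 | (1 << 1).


217 | (1 << 1) = 217 | 2 = 219

219


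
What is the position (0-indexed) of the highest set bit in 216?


0b11011000. Highest set bit at position 7

7


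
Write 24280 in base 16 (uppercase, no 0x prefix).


24280 = 5ED8 hex

5ED8


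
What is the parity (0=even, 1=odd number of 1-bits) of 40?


0b101000 has 2 ones => parity 0

0


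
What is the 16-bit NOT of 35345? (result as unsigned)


~0b1000101000010001 = 0b111010111101110 = 30190 (16-bit unsigned)

30190


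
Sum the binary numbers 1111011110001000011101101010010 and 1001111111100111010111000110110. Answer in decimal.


1111011110001000011101101010010 + 1001111111100111010111000110110 = 11001011101101111110100110001000 = 3417827720

3417827720


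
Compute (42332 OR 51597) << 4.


Step 1: 42332 | 51597 = 60893
Step 2: 60893 << 4 = 974288

974288


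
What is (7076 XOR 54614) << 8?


Step 1: 7076 ^ 54614 = 52978
Step 2: 52978 << 8 = 13562368

13562368


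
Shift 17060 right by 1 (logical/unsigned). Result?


0b100001010100100 >> 1 = 0b10000101010010 = 8530

8530


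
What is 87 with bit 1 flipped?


87 ^ (1 << 1) = 87 ^ 2 = 85

85


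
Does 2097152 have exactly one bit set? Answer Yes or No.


0b1000000000000000000000. Only one bit set => Yes

Yes


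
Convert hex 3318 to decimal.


3318 hex = 13080 decimal

13080


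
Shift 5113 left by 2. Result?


0b1001111111001 << 2 = 0b100111111100100 = 20452

20452


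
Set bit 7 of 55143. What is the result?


55143 | (1 << 7) = 55143 | 128 = 55271

55271


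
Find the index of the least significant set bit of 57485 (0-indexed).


0b1110000010001101. Lowest set bit at position 0

0


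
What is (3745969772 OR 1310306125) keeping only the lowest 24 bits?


Step 1: 3745969772 | 1310306125 = 3747610477
Step 2: 3747610477 & 16777215 = 6291309

6291309


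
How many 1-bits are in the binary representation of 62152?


0b1111001011001000 has 8 set bits

8


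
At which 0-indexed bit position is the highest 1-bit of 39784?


0b1001101101101000. Highest set bit at position 15

15


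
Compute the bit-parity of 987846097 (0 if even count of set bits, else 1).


0b111010111000010101010111010001 has 16 ones => parity 0

0


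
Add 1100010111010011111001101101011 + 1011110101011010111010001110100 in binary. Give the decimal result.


1100010111010011111001101101011 + 1011110101011010111010001110100 = 11000001100101110110011111011111 = 3247925215

3247925215


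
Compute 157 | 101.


0b10011101 | 0b1100101 = 0b11111101 = 253

253


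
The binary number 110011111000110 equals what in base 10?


110011111000110 in decimal = 26566

26566


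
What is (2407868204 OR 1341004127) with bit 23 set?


Step 1: 2407868204 | 1341004127 = 3488563071
Step 2: 3488563071 | (1 << 23) = 3488563071 | 8388608 = 3488563071

3488563071


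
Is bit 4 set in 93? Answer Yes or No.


0b1011101, bit 4 = 1. Yes

Yes


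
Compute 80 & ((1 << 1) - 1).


80 & 1 = 0

0


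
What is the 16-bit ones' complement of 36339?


36339 ^ 65535 = 29196

29196


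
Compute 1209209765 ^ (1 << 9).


1209209765 ^ (1 << 9) = 1209209765 ^ 512 = 1209209253

1209209253


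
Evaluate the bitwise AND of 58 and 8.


0b111010 & 0b1000 = 0b1000 = 8

8


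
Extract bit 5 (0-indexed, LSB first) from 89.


0b1011001, position 5 = 0

0


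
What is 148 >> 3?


0b10010100 >> 3 = 0b10010 = 18

18


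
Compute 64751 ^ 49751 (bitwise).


0b1111110011101111 ^ 0b1100001001010111 = 0b11111010111000 = 16056

16056


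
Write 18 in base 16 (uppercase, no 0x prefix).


18 = 12 hex

12


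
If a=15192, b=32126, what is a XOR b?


15192 ^ 32126 = 17958

17958


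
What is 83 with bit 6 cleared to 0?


83 & ~(1 << 6) = 19

19


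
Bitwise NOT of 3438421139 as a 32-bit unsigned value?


~0b11001100111100100010010010010011 = 0b110011000011011101101101101100 = 856546156 (32-bit unsigned)

856546156


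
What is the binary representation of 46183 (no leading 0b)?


46183 = 1011010001100111 in binary

1011010001100111


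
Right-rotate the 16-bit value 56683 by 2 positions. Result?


Rotate 0b1101110101101011 right by 2 (16-bit) = 0b1111011101011010 = 63322

63322


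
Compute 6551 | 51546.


0b1100110010111 | 0b1100100101011010 = 0b1101100111011111 = 55775

55775


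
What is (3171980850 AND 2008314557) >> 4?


Step 1: 3171980850 & 2008314557 = 890245680
Step 2: 890245680 >> 4 = 55640355

55640355


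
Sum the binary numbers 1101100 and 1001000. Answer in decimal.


1101100 + 1001000 = 10110100 = 180

180


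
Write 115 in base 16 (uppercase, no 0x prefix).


115 = 73 hex

73


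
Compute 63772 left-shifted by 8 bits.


0b1111100100011100 << 8 = 0b111110010001110000000000 = 16325632

16325632


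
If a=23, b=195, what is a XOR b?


23 ^ 195 = 212

212


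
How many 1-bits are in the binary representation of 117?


0b1110101 has 5 set bits

5


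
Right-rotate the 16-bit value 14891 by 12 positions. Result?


Rotate 0b11101000101011 right by 12 (16-bit) = 0b1010001010110011 = 41651

41651


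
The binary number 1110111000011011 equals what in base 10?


1110111000011011 in decimal = 60955

60955


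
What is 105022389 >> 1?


0b110010000101000001110110101 >> 1 = 0b11001000010100000111011010 = 52511194

52511194


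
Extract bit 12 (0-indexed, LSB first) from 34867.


0b1000100000110011, position 12 = 0

0


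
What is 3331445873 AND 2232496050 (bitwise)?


0b11000110100100011101010001110001 & 0b10000101000100010010111110110010 = 0b10000100000100010000010000110000 = 2215707696

2215707696


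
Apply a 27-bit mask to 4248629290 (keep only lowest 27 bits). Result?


4248629290 & 134217727 = 87879722

87879722


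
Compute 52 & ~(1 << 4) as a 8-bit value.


52 & ~(1 << 4) = 36

36


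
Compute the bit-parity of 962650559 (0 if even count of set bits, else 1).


0b111001011000001110000110111111 has 17 ones => parity 1

1


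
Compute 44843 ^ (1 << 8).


44843 ^ (1 << 8) = 44843 ^ 256 = 44587

44587


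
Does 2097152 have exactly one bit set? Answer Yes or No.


0b1000000000000000000000. Only one bit set => Yes

Yes


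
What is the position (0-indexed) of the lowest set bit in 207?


0b11001111. Lowest set bit at position 0

0


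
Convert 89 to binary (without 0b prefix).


89 = 1011001 in binary

1011001


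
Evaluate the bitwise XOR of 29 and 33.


0b11101 ^ 0b100001 = 0b111100 = 60

60


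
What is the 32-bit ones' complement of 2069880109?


2069880109 ^ 4294967295 = 2225087186

2225087186


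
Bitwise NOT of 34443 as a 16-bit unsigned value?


~0b1000011010001011 = 0b111100101110100 = 31092 (16-bit unsigned)

31092


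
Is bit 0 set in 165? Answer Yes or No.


0b10100101, bit 0 = 1. Yes

Yes


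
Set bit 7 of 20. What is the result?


20 | (1 << 7) = 20 | 128 = 148

148


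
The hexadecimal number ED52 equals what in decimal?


ED52 hex = 60754 decimal

60754


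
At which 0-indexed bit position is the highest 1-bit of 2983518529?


0b10110001110101001110000101000001. Highest set bit at position 31

31


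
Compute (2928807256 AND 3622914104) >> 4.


Step 1: 2928807256 & 3622914104 = 2257586200
Step 2: 2257586200 >> 4 = 141099137

141099137


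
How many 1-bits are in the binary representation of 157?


0b10011101 has 5 set bits

5


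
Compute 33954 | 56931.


0b1000010010100010 | 0b1101111001100011 = 0b1101111011100011 = 57059

57059


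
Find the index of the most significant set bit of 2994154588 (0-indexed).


0b10110010011101110010110001011100. Highest set bit at position 31

31


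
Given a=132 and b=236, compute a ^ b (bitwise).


132 ^ 236 = 104

104


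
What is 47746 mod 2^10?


47746 & 1023 = 642

642


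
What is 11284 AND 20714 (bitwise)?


0b10110000010100 & 0b101000011101010 = 0b0 = 0

0
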